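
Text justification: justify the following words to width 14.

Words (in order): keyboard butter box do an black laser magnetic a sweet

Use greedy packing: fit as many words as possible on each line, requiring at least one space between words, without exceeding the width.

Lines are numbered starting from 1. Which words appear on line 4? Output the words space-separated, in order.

Line 1: ['keyboard'] (min_width=8, slack=6)
Line 2: ['butter', 'box', 'do'] (min_width=13, slack=1)
Line 3: ['an', 'black', 'laser'] (min_width=14, slack=0)
Line 4: ['magnetic', 'a'] (min_width=10, slack=4)
Line 5: ['sweet'] (min_width=5, slack=9)

Answer: magnetic a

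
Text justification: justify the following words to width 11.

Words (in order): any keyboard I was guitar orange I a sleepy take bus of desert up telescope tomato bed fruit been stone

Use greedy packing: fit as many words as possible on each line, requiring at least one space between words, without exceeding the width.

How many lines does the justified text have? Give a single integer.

Line 1: ['any'] (min_width=3, slack=8)
Line 2: ['keyboard', 'I'] (min_width=10, slack=1)
Line 3: ['was', 'guitar'] (min_width=10, slack=1)
Line 4: ['orange', 'I', 'a'] (min_width=10, slack=1)
Line 5: ['sleepy', 'take'] (min_width=11, slack=0)
Line 6: ['bus', 'of'] (min_width=6, slack=5)
Line 7: ['desert', 'up'] (min_width=9, slack=2)
Line 8: ['telescope'] (min_width=9, slack=2)
Line 9: ['tomato', 'bed'] (min_width=10, slack=1)
Line 10: ['fruit', 'been'] (min_width=10, slack=1)
Line 11: ['stone'] (min_width=5, slack=6)
Total lines: 11

Answer: 11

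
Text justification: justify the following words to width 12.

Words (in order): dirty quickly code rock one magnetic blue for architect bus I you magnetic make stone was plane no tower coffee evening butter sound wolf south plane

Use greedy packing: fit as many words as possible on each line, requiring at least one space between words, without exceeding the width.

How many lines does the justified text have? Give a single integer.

Answer: 15

Derivation:
Line 1: ['dirty'] (min_width=5, slack=7)
Line 2: ['quickly', 'code'] (min_width=12, slack=0)
Line 3: ['rock', 'one'] (min_width=8, slack=4)
Line 4: ['magnetic'] (min_width=8, slack=4)
Line 5: ['blue', 'for'] (min_width=8, slack=4)
Line 6: ['architect'] (min_width=9, slack=3)
Line 7: ['bus', 'I', 'you'] (min_width=9, slack=3)
Line 8: ['magnetic'] (min_width=8, slack=4)
Line 9: ['make', 'stone'] (min_width=10, slack=2)
Line 10: ['was', 'plane', 'no'] (min_width=12, slack=0)
Line 11: ['tower', 'coffee'] (min_width=12, slack=0)
Line 12: ['evening'] (min_width=7, slack=5)
Line 13: ['butter', 'sound'] (min_width=12, slack=0)
Line 14: ['wolf', 'south'] (min_width=10, slack=2)
Line 15: ['plane'] (min_width=5, slack=7)
Total lines: 15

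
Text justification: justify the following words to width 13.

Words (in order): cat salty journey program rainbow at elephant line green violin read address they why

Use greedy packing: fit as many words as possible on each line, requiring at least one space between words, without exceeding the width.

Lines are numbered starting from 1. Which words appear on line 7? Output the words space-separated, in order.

Line 1: ['cat', 'salty'] (min_width=9, slack=4)
Line 2: ['journey'] (min_width=7, slack=6)
Line 3: ['program'] (min_width=7, slack=6)
Line 4: ['rainbow', 'at'] (min_width=10, slack=3)
Line 5: ['elephant', 'line'] (min_width=13, slack=0)
Line 6: ['green', 'violin'] (min_width=12, slack=1)
Line 7: ['read', 'address'] (min_width=12, slack=1)
Line 8: ['they', 'why'] (min_width=8, slack=5)

Answer: read address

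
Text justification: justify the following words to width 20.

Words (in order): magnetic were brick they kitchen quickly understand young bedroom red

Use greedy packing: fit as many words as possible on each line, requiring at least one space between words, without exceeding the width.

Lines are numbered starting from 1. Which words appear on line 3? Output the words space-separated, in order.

Answer: understand young

Derivation:
Line 1: ['magnetic', 'were', 'brick'] (min_width=19, slack=1)
Line 2: ['they', 'kitchen', 'quickly'] (min_width=20, slack=0)
Line 3: ['understand', 'young'] (min_width=16, slack=4)
Line 4: ['bedroom', 'red'] (min_width=11, slack=9)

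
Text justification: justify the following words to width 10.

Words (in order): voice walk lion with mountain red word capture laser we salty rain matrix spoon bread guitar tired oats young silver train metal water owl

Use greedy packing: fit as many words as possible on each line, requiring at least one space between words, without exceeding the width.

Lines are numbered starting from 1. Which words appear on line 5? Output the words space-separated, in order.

Answer: capture

Derivation:
Line 1: ['voice', 'walk'] (min_width=10, slack=0)
Line 2: ['lion', 'with'] (min_width=9, slack=1)
Line 3: ['mountain'] (min_width=8, slack=2)
Line 4: ['red', 'word'] (min_width=8, slack=2)
Line 5: ['capture'] (min_width=7, slack=3)
Line 6: ['laser', 'we'] (min_width=8, slack=2)
Line 7: ['salty', 'rain'] (min_width=10, slack=0)
Line 8: ['matrix'] (min_width=6, slack=4)
Line 9: ['spoon'] (min_width=5, slack=5)
Line 10: ['bread'] (min_width=5, slack=5)
Line 11: ['guitar'] (min_width=6, slack=4)
Line 12: ['tired', 'oats'] (min_width=10, slack=0)
Line 13: ['young'] (min_width=5, slack=5)
Line 14: ['silver'] (min_width=6, slack=4)
Line 15: ['train'] (min_width=5, slack=5)
Line 16: ['metal'] (min_width=5, slack=5)
Line 17: ['water', 'owl'] (min_width=9, slack=1)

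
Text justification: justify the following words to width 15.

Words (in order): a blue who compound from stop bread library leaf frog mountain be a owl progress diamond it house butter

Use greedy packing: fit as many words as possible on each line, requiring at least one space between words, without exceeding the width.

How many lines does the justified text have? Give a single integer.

Line 1: ['a', 'blue', 'who'] (min_width=10, slack=5)
Line 2: ['compound', 'from'] (min_width=13, slack=2)
Line 3: ['stop', 'bread'] (min_width=10, slack=5)
Line 4: ['library', 'leaf'] (min_width=12, slack=3)
Line 5: ['frog', 'mountain'] (min_width=13, slack=2)
Line 6: ['be', 'a', 'owl'] (min_width=8, slack=7)
Line 7: ['progress'] (min_width=8, slack=7)
Line 8: ['diamond', 'it'] (min_width=10, slack=5)
Line 9: ['house', 'butter'] (min_width=12, slack=3)
Total lines: 9

Answer: 9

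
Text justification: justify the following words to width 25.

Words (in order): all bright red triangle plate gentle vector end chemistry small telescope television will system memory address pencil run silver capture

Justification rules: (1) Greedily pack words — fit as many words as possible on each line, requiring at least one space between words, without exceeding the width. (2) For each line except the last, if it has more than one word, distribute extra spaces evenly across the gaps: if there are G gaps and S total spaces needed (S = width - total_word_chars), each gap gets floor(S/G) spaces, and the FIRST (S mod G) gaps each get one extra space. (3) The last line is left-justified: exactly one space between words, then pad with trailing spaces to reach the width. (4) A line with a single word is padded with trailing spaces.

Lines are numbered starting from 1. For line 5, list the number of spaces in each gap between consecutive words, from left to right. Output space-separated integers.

Answer: 1 1 1

Derivation:
Line 1: ['all', 'bright', 'red', 'triangle'] (min_width=23, slack=2)
Line 2: ['plate', 'gentle', 'vector', 'end'] (min_width=23, slack=2)
Line 3: ['chemistry', 'small', 'telescope'] (min_width=25, slack=0)
Line 4: ['television', 'will', 'system'] (min_width=22, slack=3)
Line 5: ['memory', 'address', 'pencil', 'run'] (min_width=25, slack=0)
Line 6: ['silver', 'capture'] (min_width=14, slack=11)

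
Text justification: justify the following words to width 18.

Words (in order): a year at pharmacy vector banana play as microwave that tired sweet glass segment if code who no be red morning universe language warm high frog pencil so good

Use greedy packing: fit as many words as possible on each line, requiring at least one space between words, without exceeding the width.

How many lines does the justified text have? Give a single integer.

Line 1: ['a', 'year', 'at', 'pharmacy'] (min_width=18, slack=0)
Line 2: ['vector', 'banana', 'play'] (min_width=18, slack=0)
Line 3: ['as', 'microwave', 'that'] (min_width=17, slack=1)
Line 4: ['tired', 'sweet', 'glass'] (min_width=17, slack=1)
Line 5: ['segment', 'if', 'code'] (min_width=15, slack=3)
Line 6: ['who', 'no', 'be', 'red'] (min_width=13, slack=5)
Line 7: ['morning', 'universe'] (min_width=16, slack=2)
Line 8: ['language', 'warm', 'high'] (min_width=18, slack=0)
Line 9: ['frog', 'pencil', 'so'] (min_width=14, slack=4)
Line 10: ['good'] (min_width=4, slack=14)
Total lines: 10

Answer: 10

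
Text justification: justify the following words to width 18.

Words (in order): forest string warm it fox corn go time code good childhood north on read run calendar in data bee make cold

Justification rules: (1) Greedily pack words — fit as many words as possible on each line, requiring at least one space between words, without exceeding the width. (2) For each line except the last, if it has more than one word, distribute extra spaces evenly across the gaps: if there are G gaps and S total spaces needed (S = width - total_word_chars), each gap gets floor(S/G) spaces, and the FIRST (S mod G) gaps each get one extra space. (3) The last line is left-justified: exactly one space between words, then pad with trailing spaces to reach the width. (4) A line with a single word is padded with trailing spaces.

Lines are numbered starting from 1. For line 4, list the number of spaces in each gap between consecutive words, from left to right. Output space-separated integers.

Line 1: ['forest', 'string', 'warm'] (min_width=18, slack=0)
Line 2: ['it', 'fox', 'corn', 'go'] (min_width=14, slack=4)
Line 3: ['time', 'code', 'good'] (min_width=14, slack=4)
Line 4: ['childhood', 'north', 'on'] (min_width=18, slack=0)
Line 5: ['read', 'run', 'calendar'] (min_width=17, slack=1)
Line 6: ['in', 'data', 'bee', 'make'] (min_width=16, slack=2)
Line 7: ['cold'] (min_width=4, slack=14)

Answer: 1 1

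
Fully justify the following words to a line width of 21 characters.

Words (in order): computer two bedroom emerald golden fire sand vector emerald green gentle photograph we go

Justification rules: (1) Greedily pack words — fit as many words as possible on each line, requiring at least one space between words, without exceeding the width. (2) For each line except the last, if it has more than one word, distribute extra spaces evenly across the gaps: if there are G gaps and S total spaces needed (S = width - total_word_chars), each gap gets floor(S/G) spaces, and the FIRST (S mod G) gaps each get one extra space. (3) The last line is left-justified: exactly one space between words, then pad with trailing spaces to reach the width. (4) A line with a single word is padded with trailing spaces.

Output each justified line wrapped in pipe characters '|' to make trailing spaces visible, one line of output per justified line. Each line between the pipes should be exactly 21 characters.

Line 1: ['computer', 'two', 'bedroom'] (min_width=20, slack=1)
Line 2: ['emerald', 'golden', 'fire'] (min_width=19, slack=2)
Line 3: ['sand', 'vector', 'emerald'] (min_width=19, slack=2)
Line 4: ['green', 'gentle'] (min_width=12, slack=9)
Line 5: ['photograph', 'we', 'go'] (min_width=16, slack=5)

Answer: |computer  two bedroom|
|emerald  golden  fire|
|sand  vector  emerald|
|green          gentle|
|photograph we go     |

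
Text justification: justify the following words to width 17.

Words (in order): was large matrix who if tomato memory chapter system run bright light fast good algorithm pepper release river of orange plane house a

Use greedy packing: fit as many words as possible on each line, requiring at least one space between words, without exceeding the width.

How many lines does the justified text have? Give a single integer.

Line 1: ['was', 'large', 'matrix'] (min_width=16, slack=1)
Line 2: ['who', 'if', 'tomato'] (min_width=13, slack=4)
Line 3: ['memory', 'chapter'] (min_width=14, slack=3)
Line 4: ['system', 'run', 'bright'] (min_width=17, slack=0)
Line 5: ['light', 'fast', 'good'] (min_width=15, slack=2)
Line 6: ['algorithm', 'pepper'] (min_width=16, slack=1)
Line 7: ['release', 'river', 'of'] (min_width=16, slack=1)
Line 8: ['orange', 'plane'] (min_width=12, slack=5)
Line 9: ['house', 'a'] (min_width=7, slack=10)
Total lines: 9

Answer: 9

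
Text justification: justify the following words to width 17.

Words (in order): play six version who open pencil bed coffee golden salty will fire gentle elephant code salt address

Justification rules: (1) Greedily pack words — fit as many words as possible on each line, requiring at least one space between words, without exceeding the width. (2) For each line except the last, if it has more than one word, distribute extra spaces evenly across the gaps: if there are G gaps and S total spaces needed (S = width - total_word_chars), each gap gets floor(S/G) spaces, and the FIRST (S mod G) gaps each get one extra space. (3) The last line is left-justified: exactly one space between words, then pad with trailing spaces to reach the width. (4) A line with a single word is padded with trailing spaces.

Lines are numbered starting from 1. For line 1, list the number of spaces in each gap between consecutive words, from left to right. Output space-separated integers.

Answer: 2 1

Derivation:
Line 1: ['play', 'six', 'version'] (min_width=16, slack=1)
Line 2: ['who', 'open', 'pencil'] (min_width=15, slack=2)
Line 3: ['bed', 'coffee', 'golden'] (min_width=17, slack=0)
Line 4: ['salty', 'will', 'fire'] (min_width=15, slack=2)
Line 5: ['gentle', 'elephant'] (min_width=15, slack=2)
Line 6: ['code', 'salt', 'address'] (min_width=17, slack=0)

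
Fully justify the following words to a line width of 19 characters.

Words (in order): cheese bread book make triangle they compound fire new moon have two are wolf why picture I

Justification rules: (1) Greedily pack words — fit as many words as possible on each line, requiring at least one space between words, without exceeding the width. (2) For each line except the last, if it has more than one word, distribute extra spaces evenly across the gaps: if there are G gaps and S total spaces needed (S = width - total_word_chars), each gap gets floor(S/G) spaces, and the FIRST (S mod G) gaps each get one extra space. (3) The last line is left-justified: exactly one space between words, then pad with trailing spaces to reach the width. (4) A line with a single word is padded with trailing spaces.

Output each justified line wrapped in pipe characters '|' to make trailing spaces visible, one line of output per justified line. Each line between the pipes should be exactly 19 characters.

Answer: |cheese  bread  book|
|make  triangle they|
|compound  fire  new|
|moon  have  two are|
|wolf why picture I |

Derivation:
Line 1: ['cheese', 'bread', 'book'] (min_width=17, slack=2)
Line 2: ['make', 'triangle', 'they'] (min_width=18, slack=1)
Line 3: ['compound', 'fire', 'new'] (min_width=17, slack=2)
Line 4: ['moon', 'have', 'two', 'are'] (min_width=17, slack=2)
Line 5: ['wolf', 'why', 'picture', 'I'] (min_width=18, slack=1)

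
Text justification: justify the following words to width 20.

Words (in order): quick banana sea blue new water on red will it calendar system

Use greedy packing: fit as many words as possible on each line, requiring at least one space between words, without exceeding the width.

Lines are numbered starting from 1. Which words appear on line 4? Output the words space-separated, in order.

Answer: system

Derivation:
Line 1: ['quick', 'banana', 'sea'] (min_width=16, slack=4)
Line 2: ['blue', 'new', 'water', 'on'] (min_width=17, slack=3)
Line 3: ['red', 'will', 'it', 'calendar'] (min_width=20, slack=0)
Line 4: ['system'] (min_width=6, slack=14)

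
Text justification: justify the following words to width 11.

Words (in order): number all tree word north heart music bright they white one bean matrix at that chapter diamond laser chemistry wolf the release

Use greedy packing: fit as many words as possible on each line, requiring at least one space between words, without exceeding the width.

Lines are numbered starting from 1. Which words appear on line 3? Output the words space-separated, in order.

Line 1: ['number', 'all'] (min_width=10, slack=1)
Line 2: ['tree', 'word'] (min_width=9, slack=2)
Line 3: ['north', 'heart'] (min_width=11, slack=0)
Line 4: ['music'] (min_width=5, slack=6)
Line 5: ['bright', 'they'] (min_width=11, slack=0)
Line 6: ['white', 'one'] (min_width=9, slack=2)
Line 7: ['bean', 'matrix'] (min_width=11, slack=0)
Line 8: ['at', 'that'] (min_width=7, slack=4)
Line 9: ['chapter'] (min_width=7, slack=4)
Line 10: ['diamond'] (min_width=7, slack=4)
Line 11: ['laser'] (min_width=5, slack=6)
Line 12: ['chemistry'] (min_width=9, slack=2)
Line 13: ['wolf', 'the'] (min_width=8, slack=3)
Line 14: ['release'] (min_width=7, slack=4)

Answer: north heart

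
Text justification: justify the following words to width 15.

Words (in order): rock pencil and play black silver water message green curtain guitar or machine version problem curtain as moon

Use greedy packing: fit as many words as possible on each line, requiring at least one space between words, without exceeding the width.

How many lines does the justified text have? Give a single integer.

Line 1: ['rock', 'pencil', 'and'] (min_width=15, slack=0)
Line 2: ['play', 'black'] (min_width=10, slack=5)
Line 3: ['silver', 'water'] (min_width=12, slack=3)
Line 4: ['message', 'green'] (min_width=13, slack=2)
Line 5: ['curtain', 'guitar'] (min_width=14, slack=1)
Line 6: ['or', 'machine'] (min_width=10, slack=5)
Line 7: ['version', 'problem'] (min_width=15, slack=0)
Line 8: ['curtain', 'as', 'moon'] (min_width=15, slack=0)
Total lines: 8

Answer: 8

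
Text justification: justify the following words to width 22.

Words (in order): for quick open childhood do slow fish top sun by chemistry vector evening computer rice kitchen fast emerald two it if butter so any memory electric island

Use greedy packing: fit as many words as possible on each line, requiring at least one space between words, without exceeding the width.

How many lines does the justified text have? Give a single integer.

Answer: 8

Derivation:
Line 1: ['for', 'quick', 'open'] (min_width=14, slack=8)
Line 2: ['childhood', 'do', 'slow', 'fish'] (min_width=22, slack=0)
Line 3: ['top', 'sun', 'by', 'chemistry'] (min_width=20, slack=2)
Line 4: ['vector', 'evening'] (min_width=14, slack=8)
Line 5: ['computer', 'rice', 'kitchen'] (min_width=21, slack=1)
Line 6: ['fast', 'emerald', 'two', 'it', 'if'] (min_width=22, slack=0)
Line 7: ['butter', 'so', 'any', 'memory'] (min_width=20, slack=2)
Line 8: ['electric', 'island'] (min_width=15, slack=7)
Total lines: 8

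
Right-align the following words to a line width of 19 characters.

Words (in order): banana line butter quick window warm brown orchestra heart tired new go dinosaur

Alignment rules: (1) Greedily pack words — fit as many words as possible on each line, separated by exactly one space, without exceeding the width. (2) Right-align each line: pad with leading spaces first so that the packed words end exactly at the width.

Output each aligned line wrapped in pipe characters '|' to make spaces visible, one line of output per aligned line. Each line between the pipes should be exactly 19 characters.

Line 1: ['banana', 'line', 'butter'] (min_width=18, slack=1)
Line 2: ['quick', 'window', 'warm'] (min_width=17, slack=2)
Line 3: ['brown', 'orchestra'] (min_width=15, slack=4)
Line 4: ['heart', 'tired', 'new', 'go'] (min_width=18, slack=1)
Line 5: ['dinosaur'] (min_width=8, slack=11)

Answer: | banana line butter|
|  quick window warm|
|    brown orchestra|
| heart tired new go|
|           dinosaur|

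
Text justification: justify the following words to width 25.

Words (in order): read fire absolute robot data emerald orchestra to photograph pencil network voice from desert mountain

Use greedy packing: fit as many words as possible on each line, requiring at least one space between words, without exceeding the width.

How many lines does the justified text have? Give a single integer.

Line 1: ['read', 'fire', 'absolute', 'robot'] (min_width=24, slack=1)
Line 2: ['data', 'emerald', 'orchestra', 'to'] (min_width=25, slack=0)
Line 3: ['photograph', 'pencil', 'network'] (min_width=25, slack=0)
Line 4: ['voice', 'from', 'desert'] (min_width=17, slack=8)
Line 5: ['mountain'] (min_width=8, slack=17)
Total lines: 5

Answer: 5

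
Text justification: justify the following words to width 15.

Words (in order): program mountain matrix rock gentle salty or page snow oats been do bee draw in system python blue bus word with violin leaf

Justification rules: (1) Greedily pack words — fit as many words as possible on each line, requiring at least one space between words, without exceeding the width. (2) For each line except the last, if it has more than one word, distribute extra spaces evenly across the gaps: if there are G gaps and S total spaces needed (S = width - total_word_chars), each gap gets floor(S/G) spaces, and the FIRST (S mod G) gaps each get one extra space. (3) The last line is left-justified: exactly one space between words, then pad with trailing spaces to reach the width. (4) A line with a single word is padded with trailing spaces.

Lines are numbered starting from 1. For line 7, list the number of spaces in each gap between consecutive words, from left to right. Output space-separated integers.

Answer: 3

Derivation:
Line 1: ['program'] (min_width=7, slack=8)
Line 2: ['mountain', 'matrix'] (min_width=15, slack=0)
Line 3: ['rock', 'gentle'] (min_width=11, slack=4)
Line 4: ['salty', 'or', 'page'] (min_width=13, slack=2)
Line 5: ['snow', 'oats', 'been'] (min_width=14, slack=1)
Line 6: ['do', 'bee', 'draw', 'in'] (min_width=14, slack=1)
Line 7: ['system', 'python'] (min_width=13, slack=2)
Line 8: ['blue', 'bus', 'word'] (min_width=13, slack=2)
Line 9: ['with', 'violin'] (min_width=11, slack=4)
Line 10: ['leaf'] (min_width=4, slack=11)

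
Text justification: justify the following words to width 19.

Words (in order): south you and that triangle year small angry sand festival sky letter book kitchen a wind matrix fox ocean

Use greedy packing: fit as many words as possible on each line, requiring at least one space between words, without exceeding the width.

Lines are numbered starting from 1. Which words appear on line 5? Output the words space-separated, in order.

Answer: kitchen a wind

Derivation:
Line 1: ['south', 'you', 'and', 'that'] (min_width=18, slack=1)
Line 2: ['triangle', 'year', 'small'] (min_width=19, slack=0)
Line 3: ['angry', 'sand', 'festival'] (min_width=19, slack=0)
Line 4: ['sky', 'letter', 'book'] (min_width=15, slack=4)
Line 5: ['kitchen', 'a', 'wind'] (min_width=14, slack=5)
Line 6: ['matrix', 'fox', 'ocean'] (min_width=16, slack=3)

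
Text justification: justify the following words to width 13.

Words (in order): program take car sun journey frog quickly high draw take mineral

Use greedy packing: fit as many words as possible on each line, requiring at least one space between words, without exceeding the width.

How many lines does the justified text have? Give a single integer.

Line 1: ['program', 'take'] (min_width=12, slack=1)
Line 2: ['car', 'sun'] (min_width=7, slack=6)
Line 3: ['journey', 'frog'] (min_width=12, slack=1)
Line 4: ['quickly', 'high'] (min_width=12, slack=1)
Line 5: ['draw', 'take'] (min_width=9, slack=4)
Line 6: ['mineral'] (min_width=7, slack=6)
Total lines: 6

Answer: 6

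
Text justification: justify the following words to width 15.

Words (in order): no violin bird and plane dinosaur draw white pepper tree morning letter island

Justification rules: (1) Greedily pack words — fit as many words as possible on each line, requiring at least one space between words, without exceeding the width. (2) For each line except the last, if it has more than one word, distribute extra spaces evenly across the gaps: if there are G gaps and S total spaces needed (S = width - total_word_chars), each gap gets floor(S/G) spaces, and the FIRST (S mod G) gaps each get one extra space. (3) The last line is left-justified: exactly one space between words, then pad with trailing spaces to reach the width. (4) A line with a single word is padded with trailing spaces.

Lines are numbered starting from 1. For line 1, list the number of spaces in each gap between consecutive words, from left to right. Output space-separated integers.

Line 1: ['no', 'violin', 'bird'] (min_width=14, slack=1)
Line 2: ['and', 'plane'] (min_width=9, slack=6)
Line 3: ['dinosaur', 'draw'] (min_width=13, slack=2)
Line 4: ['white', 'pepper'] (min_width=12, slack=3)
Line 5: ['tree', 'morning'] (min_width=12, slack=3)
Line 6: ['letter', 'island'] (min_width=13, slack=2)

Answer: 2 1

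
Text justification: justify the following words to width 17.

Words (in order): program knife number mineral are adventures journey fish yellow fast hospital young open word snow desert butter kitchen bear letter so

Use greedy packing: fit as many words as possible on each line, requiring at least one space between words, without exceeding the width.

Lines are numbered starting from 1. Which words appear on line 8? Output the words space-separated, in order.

Answer: desert butter

Derivation:
Line 1: ['program', 'knife'] (min_width=13, slack=4)
Line 2: ['number', 'mineral'] (min_width=14, slack=3)
Line 3: ['are', 'adventures'] (min_width=14, slack=3)
Line 4: ['journey', 'fish'] (min_width=12, slack=5)
Line 5: ['yellow', 'fast'] (min_width=11, slack=6)
Line 6: ['hospital', 'young'] (min_width=14, slack=3)
Line 7: ['open', 'word', 'snow'] (min_width=14, slack=3)
Line 8: ['desert', 'butter'] (min_width=13, slack=4)
Line 9: ['kitchen', 'bear'] (min_width=12, slack=5)
Line 10: ['letter', 'so'] (min_width=9, slack=8)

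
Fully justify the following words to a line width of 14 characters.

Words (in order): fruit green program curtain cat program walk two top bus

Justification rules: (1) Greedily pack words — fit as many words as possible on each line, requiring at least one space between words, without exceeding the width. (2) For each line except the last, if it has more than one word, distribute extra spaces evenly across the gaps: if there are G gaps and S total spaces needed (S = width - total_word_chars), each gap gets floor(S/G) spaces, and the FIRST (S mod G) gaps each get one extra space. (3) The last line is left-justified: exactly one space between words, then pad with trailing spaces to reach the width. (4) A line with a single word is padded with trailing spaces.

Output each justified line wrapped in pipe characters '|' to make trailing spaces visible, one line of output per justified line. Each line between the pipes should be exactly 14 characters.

Answer: |fruit    green|
|program       |
|curtain    cat|
|program   walk|
|two top bus   |

Derivation:
Line 1: ['fruit', 'green'] (min_width=11, slack=3)
Line 2: ['program'] (min_width=7, slack=7)
Line 3: ['curtain', 'cat'] (min_width=11, slack=3)
Line 4: ['program', 'walk'] (min_width=12, slack=2)
Line 5: ['two', 'top', 'bus'] (min_width=11, slack=3)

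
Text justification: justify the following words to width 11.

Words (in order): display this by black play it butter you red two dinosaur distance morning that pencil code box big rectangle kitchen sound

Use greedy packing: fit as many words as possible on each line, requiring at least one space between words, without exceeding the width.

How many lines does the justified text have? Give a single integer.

Answer: 14

Derivation:
Line 1: ['display'] (min_width=7, slack=4)
Line 2: ['this', 'by'] (min_width=7, slack=4)
Line 3: ['black', 'play'] (min_width=10, slack=1)
Line 4: ['it', 'butter'] (min_width=9, slack=2)
Line 5: ['you', 'red', 'two'] (min_width=11, slack=0)
Line 6: ['dinosaur'] (min_width=8, slack=3)
Line 7: ['distance'] (min_width=8, slack=3)
Line 8: ['morning'] (min_width=7, slack=4)
Line 9: ['that', 'pencil'] (min_width=11, slack=0)
Line 10: ['code', 'box'] (min_width=8, slack=3)
Line 11: ['big'] (min_width=3, slack=8)
Line 12: ['rectangle'] (min_width=9, slack=2)
Line 13: ['kitchen'] (min_width=7, slack=4)
Line 14: ['sound'] (min_width=5, slack=6)
Total lines: 14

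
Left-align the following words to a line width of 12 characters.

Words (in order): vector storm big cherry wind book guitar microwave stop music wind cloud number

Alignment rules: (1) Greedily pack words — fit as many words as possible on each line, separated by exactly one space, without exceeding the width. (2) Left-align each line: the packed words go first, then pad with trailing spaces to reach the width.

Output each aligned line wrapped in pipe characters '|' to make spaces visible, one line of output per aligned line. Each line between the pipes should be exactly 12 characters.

Line 1: ['vector', 'storm'] (min_width=12, slack=0)
Line 2: ['big', 'cherry'] (min_width=10, slack=2)
Line 3: ['wind', 'book'] (min_width=9, slack=3)
Line 4: ['guitar'] (min_width=6, slack=6)
Line 5: ['microwave'] (min_width=9, slack=3)
Line 6: ['stop', 'music'] (min_width=10, slack=2)
Line 7: ['wind', 'cloud'] (min_width=10, slack=2)
Line 8: ['number'] (min_width=6, slack=6)

Answer: |vector storm|
|big cherry  |
|wind book   |
|guitar      |
|microwave   |
|stop music  |
|wind cloud  |
|number      |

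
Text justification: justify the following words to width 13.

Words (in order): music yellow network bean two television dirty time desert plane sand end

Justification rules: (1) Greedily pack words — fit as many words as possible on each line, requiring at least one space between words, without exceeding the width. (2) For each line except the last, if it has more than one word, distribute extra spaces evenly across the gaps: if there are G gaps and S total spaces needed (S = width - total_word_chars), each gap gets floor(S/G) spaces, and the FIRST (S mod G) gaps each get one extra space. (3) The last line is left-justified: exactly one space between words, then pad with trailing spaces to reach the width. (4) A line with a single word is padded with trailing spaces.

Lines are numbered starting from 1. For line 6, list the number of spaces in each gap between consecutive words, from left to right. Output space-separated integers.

Line 1: ['music', 'yellow'] (min_width=12, slack=1)
Line 2: ['network', 'bean'] (min_width=12, slack=1)
Line 3: ['two'] (min_width=3, slack=10)
Line 4: ['television'] (min_width=10, slack=3)
Line 5: ['dirty', 'time'] (min_width=10, slack=3)
Line 6: ['desert', 'plane'] (min_width=12, slack=1)
Line 7: ['sand', 'end'] (min_width=8, slack=5)

Answer: 2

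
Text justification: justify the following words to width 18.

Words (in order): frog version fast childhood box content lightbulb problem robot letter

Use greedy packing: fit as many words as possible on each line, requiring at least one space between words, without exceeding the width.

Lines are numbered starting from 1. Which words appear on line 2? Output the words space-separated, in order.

Line 1: ['frog', 'version', 'fast'] (min_width=17, slack=1)
Line 2: ['childhood', 'box'] (min_width=13, slack=5)
Line 3: ['content', 'lightbulb'] (min_width=17, slack=1)
Line 4: ['problem', 'robot'] (min_width=13, slack=5)
Line 5: ['letter'] (min_width=6, slack=12)

Answer: childhood box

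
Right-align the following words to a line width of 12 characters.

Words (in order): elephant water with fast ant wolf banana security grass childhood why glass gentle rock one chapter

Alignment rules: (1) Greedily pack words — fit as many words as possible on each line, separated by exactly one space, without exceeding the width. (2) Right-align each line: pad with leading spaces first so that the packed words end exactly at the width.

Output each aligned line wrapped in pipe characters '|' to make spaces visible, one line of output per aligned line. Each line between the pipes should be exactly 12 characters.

Line 1: ['elephant'] (min_width=8, slack=4)
Line 2: ['water', 'with'] (min_width=10, slack=2)
Line 3: ['fast', 'ant'] (min_width=8, slack=4)
Line 4: ['wolf', 'banana'] (min_width=11, slack=1)
Line 5: ['security'] (min_width=8, slack=4)
Line 6: ['grass'] (min_width=5, slack=7)
Line 7: ['childhood'] (min_width=9, slack=3)
Line 8: ['why', 'glass'] (min_width=9, slack=3)
Line 9: ['gentle', 'rock'] (min_width=11, slack=1)
Line 10: ['one', 'chapter'] (min_width=11, slack=1)

Answer: |    elephant|
|  water with|
|    fast ant|
| wolf banana|
|    security|
|       grass|
|   childhood|
|   why glass|
| gentle rock|
| one chapter|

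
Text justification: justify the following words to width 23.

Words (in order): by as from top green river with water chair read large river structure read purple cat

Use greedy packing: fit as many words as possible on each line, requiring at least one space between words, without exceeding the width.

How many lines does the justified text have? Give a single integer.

Answer: 5

Derivation:
Line 1: ['by', 'as', 'from', 'top', 'green'] (min_width=20, slack=3)
Line 2: ['river', 'with', 'water', 'chair'] (min_width=22, slack=1)
Line 3: ['read', 'large', 'river'] (min_width=16, slack=7)
Line 4: ['structure', 'read', 'purple'] (min_width=21, slack=2)
Line 5: ['cat'] (min_width=3, slack=20)
Total lines: 5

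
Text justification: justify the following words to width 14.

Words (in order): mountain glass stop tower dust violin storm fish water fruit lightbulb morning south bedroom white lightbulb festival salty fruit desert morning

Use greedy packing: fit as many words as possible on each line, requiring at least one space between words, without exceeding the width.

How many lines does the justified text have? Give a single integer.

Line 1: ['mountain', 'glass'] (min_width=14, slack=0)
Line 2: ['stop', 'tower'] (min_width=10, slack=4)
Line 3: ['dust', 'violin'] (min_width=11, slack=3)
Line 4: ['storm', 'fish'] (min_width=10, slack=4)
Line 5: ['water', 'fruit'] (min_width=11, slack=3)
Line 6: ['lightbulb'] (min_width=9, slack=5)
Line 7: ['morning', 'south'] (min_width=13, slack=1)
Line 8: ['bedroom', 'white'] (min_width=13, slack=1)
Line 9: ['lightbulb'] (min_width=9, slack=5)
Line 10: ['festival', 'salty'] (min_width=14, slack=0)
Line 11: ['fruit', 'desert'] (min_width=12, slack=2)
Line 12: ['morning'] (min_width=7, slack=7)
Total lines: 12

Answer: 12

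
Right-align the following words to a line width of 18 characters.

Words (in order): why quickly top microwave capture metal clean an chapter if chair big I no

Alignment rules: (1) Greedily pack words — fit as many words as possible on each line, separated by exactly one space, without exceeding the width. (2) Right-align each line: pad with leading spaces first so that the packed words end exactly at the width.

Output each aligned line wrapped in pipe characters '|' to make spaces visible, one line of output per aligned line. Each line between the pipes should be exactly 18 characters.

Line 1: ['why', 'quickly', 'top'] (min_width=15, slack=3)
Line 2: ['microwave', 'capture'] (min_width=17, slack=1)
Line 3: ['metal', 'clean', 'an'] (min_width=14, slack=4)
Line 4: ['chapter', 'if', 'chair'] (min_width=16, slack=2)
Line 5: ['big', 'I', 'no'] (min_width=8, slack=10)

Answer: |   why quickly top|
| microwave capture|
|    metal clean an|
|  chapter if chair|
|          big I no|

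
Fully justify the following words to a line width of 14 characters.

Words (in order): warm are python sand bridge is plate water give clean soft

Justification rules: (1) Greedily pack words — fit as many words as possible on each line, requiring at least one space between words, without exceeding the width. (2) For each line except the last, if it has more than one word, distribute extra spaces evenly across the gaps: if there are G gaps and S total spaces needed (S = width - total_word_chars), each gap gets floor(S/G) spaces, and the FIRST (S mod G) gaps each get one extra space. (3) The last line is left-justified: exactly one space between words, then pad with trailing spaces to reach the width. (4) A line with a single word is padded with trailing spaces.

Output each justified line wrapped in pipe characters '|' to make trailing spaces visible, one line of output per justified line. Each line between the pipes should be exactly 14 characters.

Answer: |warm       are|
|python    sand|
|bridge      is|
|plate    water|
|give     clean|
|soft          |

Derivation:
Line 1: ['warm', 'are'] (min_width=8, slack=6)
Line 2: ['python', 'sand'] (min_width=11, slack=3)
Line 3: ['bridge', 'is'] (min_width=9, slack=5)
Line 4: ['plate', 'water'] (min_width=11, slack=3)
Line 5: ['give', 'clean'] (min_width=10, slack=4)
Line 6: ['soft'] (min_width=4, slack=10)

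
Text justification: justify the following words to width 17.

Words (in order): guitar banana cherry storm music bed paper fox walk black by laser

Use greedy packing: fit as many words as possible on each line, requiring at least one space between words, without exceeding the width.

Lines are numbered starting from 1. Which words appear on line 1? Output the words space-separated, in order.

Answer: guitar banana

Derivation:
Line 1: ['guitar', 'banana'] (min_width=13, slack=4)
Line 2: ['cherry', 'storm'] (min_width=12, slack=5)
Line 3: ['music', 'bed', 'paper'] (min_width=15, slack=2)
Line 4: ['fox', 'walk', 'black', 'by'] (min_width=17, slack=0)
Line 5: ['laser'] (min_width=5, slack=12)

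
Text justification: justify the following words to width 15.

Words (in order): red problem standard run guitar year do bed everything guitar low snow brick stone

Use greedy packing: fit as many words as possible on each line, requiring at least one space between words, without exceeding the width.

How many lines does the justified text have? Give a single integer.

Answer: 6

Derivation:
Line 1: ['red', 'problem'] (min_width=11, slack=4)
Line 2: ['standard', 'run'] (min_width=12, slack=3)
Line 3: ['guitar', 'year', 'do'] (min_width=14, slack=1)
Line 4: ['bed', 'everything'] (min_width=14, slack=1)
Line 5: ['guitar', 'low', 'snow'] (min_width=15, slack=0)
Line 6: ['brick', 'stone'] (min_width=11, slack=4)
Total lines: 6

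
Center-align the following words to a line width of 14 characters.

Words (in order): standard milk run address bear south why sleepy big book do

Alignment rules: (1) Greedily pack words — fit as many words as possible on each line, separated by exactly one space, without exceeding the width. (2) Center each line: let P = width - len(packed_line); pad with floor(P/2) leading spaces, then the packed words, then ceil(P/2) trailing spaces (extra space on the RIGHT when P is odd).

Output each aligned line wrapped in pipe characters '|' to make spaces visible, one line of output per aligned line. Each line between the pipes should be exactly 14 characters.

Line 1: ['standard', 'milk'] (min_width=13, slack=1)
Line 2: ['run', 'address'] (min_width=11, slack=3)
Line 3: ['bear', 'south', 'why'] (min_width=14, slack=0)
Line 4: ['sleepy', 'big'] (min_width=10, slack=4)
Line 5: ['book', 'do'] (min_width=7, slack=7)

Answer: |standard milk |
| run address  |
|bear south why|
|  sleepy big  |
|   book do    |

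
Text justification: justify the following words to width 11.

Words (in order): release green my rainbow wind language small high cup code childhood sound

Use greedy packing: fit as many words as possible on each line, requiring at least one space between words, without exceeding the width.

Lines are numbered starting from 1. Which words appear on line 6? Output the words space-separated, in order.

Answer: small high

Derivation:
Line 1: ['release'] (min_width=7, slack=4)
Line 2: ['green', 'my'] (min_width=8, slack=3)
Line 3: ['rainbow'] (min_width=7, slack=4)
Line 4: ['wind'] (min_width=4, slack=7)
Line 5: ['language'] (min_width=8, slack=3)
Line 6: ['small', 'high'] (min_width=10, slack=1)
Line 7: ['cup', 'code'] (min_width=8, slack=3)
Line 8: ['childhood'] (min_width=9, slack=2)
Line 9: ['sound'] (min_width=5, slack=6)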